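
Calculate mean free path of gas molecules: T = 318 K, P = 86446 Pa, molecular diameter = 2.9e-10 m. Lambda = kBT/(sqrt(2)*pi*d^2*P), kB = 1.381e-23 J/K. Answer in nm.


Mean free path: lambda = kB*T / (sqrt(2) * pi * d^2 * P)
lambda = 1.381e-23 * 318 / (sqrt(2) * pi * (2.9e-10)^2 * 86446)
lambda = 1.35961e-07 m
lambda = 135.96 nm

135.96


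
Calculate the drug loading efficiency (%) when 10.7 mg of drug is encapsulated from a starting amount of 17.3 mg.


Drug loading efficiency = (drug loaded / drug initial) * 100
DLE = 10.7 / 17.3 * 100
DLE = 0.6185 * 100
DLE = 61.85%

61.85


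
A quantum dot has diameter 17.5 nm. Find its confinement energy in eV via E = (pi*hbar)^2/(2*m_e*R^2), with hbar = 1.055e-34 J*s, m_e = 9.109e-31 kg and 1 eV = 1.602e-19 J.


Radius R = 17.5/2 = 8.75 nm = 8.75e-09 m
E = (pi * 1.055e-34)^2 / (2 * 9.109e-31 * (8.75e-09)^2)
E(J) = 7.87568e-22
E = E(J) / 1.602e-19 = 0.0049 eV

0.0049


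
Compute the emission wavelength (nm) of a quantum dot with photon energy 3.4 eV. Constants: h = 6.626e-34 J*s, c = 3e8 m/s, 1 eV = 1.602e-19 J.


Convert energy: E = 3.4 eV = 3.4 * 1.602e-19 = 5.4468e-19 J
lambda = h*c / E = 6.626e-34 * 3e8 / 5.4468e-19
lambda = 3.64948e-07 m = 364.9 nm

364.9


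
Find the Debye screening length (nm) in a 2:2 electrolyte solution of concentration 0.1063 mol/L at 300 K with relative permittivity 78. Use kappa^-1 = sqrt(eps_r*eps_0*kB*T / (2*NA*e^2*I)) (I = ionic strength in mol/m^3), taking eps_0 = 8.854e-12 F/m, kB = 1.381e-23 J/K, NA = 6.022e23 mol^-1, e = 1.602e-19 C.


Ionic strength I = 0.1063 * 2^2 * 1000 = 425.2 mol/m^3
kappa^-1 = sqrt(78 * 8.854e-12 * 1.381e-23 * 300 / (2 * 6.022e23 * (1.602e-19)^2 * 425.2))
kappa^-1 = 0.467 nm

0.467


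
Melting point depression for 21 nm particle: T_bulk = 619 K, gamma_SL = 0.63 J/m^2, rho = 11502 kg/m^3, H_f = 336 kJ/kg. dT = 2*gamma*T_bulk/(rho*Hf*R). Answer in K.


Radius R = 21/2 = 10.5 nm = 1.05e-08 m
Convert H_f = 336 kJ/kg = 336000 J/kg
dT = 2 * gamma_SL * T_bulk / (rho * H_f * R)
dT = 2 * 0.63 * 619 / (11502 * 336000 * 1.05e-08)
dT = 19.2 K

19.2


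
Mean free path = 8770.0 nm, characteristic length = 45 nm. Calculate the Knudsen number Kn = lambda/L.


Knudsen number Kn = lambda / L
Kn = 8770.0 / 45
Kn = 194.8889

194.8889


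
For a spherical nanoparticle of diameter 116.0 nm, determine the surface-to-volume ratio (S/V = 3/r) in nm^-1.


Radius r = 116.0/2 = 58 nm
S/V = 3 / r = 3 / 58
S/V = 0.0517 nm^-1

0.0517


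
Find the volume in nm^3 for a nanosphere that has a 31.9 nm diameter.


Radius r = 31.9/2 = 15.95 nm
Volume V = (4/3) * pi * r^3
V = (4/3) * pi * (15.95)^3
V = 16996.94 nm^3

16996.94


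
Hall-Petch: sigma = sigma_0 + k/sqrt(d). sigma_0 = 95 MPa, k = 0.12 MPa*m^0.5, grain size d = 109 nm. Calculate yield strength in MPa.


d = 109 nm = 1.09e-07 m
sqrt(d) = 0.0003301515
Hall-Petch contribution = k / sqrt(d) = 0.12 / 0.0003301515 = 363.5 MPa
sigma = sigma_0 + k/sqrt(d) = 95 + 363.5 = 458.5 MPa

458.5


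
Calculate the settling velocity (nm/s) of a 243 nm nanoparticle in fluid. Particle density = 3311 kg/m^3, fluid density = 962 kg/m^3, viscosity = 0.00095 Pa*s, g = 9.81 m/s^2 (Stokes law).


Radius R = 243/2 nm = 1.215e-07 m
Density difference = 3311 - 962 = 2349 kg/m^3
v = 2 * R^2 * (rho_p - rho_f) * g / (9 * eta)
v = 2 * (1.215e-07)^2 * 2349 * 9.81 / (9 * 0.00095)
v = 7.95735e-08 m/s = 79.5735 nm/s

79.5735


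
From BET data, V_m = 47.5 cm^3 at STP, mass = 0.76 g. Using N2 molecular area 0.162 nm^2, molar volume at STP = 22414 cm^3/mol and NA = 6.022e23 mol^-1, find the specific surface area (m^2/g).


Number of moles in monolayer = V_m / 22414 = 47.5 / 22414 = 0.00211921
Number of molecules = moles * NA = 0.00211921 * 6.022e23
SA = molecules * sigma / mass
SA = (47.5 / 22414) * 6.022e23 * 0.162e-18 / 0.76
SA = 272.0 m^2/g

272.0


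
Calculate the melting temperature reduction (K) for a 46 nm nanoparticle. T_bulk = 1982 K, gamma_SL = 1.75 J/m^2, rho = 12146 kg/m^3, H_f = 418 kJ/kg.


Radius R = 46/2 = 23 nm = 2.3e-08 m
Convert H_f = 418 kJ/kg = 418000 J/kg
dT = 2 * gamma_SL * T_bulk / (rho * H_f * R)
dT = 2 * 1.75 * 1982 / (12146 * 418000 * 2.3e-08)
dT = 59.4 K

59.4


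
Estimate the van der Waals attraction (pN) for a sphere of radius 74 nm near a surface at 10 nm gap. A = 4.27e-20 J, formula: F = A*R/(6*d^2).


Convert to SI: R = 74 nm = 7.4e-08 m, d = 10 nm = 1e-08 m
F = A * R / (6 * d^2)
F = 4.27e-20 * 7.4e-08 / (6 * (1e-08)^2)
F = 5.26633e-12 N = 5.266 pN

5.266


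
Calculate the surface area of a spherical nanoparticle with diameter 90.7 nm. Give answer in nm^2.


Radius r = 90.7/2 = 45.35 nm
Surface area SA = 4 * pi * r^2
SA = 4 * pi * (45.35)^2
SA = 25844.28 nm^2

25844.28


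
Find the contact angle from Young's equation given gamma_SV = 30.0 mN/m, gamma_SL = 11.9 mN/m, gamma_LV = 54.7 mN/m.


cos(theta) = (gamma_SV - gamma_SL) / gamma_LV
cos(theta) = (30.0 - 11.9) / 54.7
cos(theta) = 0.330896
theta = arccos(0.330896) = 70.68 degrees

70.68


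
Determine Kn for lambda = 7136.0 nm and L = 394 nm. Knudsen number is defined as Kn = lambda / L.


Knudsen number Kn = lambda / L
Kn = 7136.0 / 394
Kn = 18.1117

18.1117


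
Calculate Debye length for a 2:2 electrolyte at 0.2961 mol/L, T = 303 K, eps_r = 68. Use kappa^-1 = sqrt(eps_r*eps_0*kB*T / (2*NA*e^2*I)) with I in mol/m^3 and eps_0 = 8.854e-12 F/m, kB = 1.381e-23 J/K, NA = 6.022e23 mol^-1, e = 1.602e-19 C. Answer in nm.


Ionic strength I = 0.2961 * 2^2 * 1000 = 1184.4 mol/m^3
kappa^-1 = sqrt(68 * 8.854e-12 * 1.381e-23 * 303 / (2 * 6.022e23 * (1.602e-19)^2 * 1184.4))
kappa^-1 = 0.262 nm

0.262


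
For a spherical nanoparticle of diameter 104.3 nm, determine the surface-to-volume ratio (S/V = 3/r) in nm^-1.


Radius r = 104.3/2 = 52.15 nm
S/V = 3 / r = 3 / 52.15
S/V = 0.0575 nm^-1

0.0575


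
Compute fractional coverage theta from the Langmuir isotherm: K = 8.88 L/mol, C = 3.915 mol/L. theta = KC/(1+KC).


Langmuir isotherm: theta = K*C / (1 + K*C)
K*C = 8.88 * 3.915 = 34.7652
theta = 34.7652 / (1 + 34.7652) = 34.7652 / 35.7652
theta = 0.972

0.972


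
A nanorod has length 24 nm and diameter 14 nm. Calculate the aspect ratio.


Aspect ratio AR = length / diameter
AR = 24 / 14
AR = 1.71

1.71


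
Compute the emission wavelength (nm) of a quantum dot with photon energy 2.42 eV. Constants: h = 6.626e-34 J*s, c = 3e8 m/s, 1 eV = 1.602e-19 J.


Convert energy: E = 2.42 eV = 2.42 * 1.602e-19 = 3.87684e-19 J
lambda = h*c / E = 6.626e-34 * 3e8 / 3.87684e-19
lambda = 5.12737e-07 m = 512.7 nm

512.7


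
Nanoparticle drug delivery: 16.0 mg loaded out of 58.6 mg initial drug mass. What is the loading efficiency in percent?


Drug loading efficiency = (drug loaded / drug initial) * 100
DLE = 16.0 / 58.6 * 100
DLE = 0.273 * 100
DLE = 27.3%

27.3


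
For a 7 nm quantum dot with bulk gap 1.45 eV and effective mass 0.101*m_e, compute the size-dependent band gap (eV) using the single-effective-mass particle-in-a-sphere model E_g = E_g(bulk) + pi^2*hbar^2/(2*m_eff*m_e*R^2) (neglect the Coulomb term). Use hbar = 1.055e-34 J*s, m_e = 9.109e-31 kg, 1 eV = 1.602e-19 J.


Radius R = 7/2 nm = 3.5e-09 m
Confinement energy dE = pi^2 * hbar^2 / (2 * m_eff * m_e * R^2)
dE = pi^2 * (1.055e-34)^2 / (2 * 0.101 * 9.109e-31 * (3.5e-09)^2) J, divided by 1.602e-19 J/eV
dE = 0.3042 eV
Total band gap = E_g(bulk) + dE = 1.45 + 0.3042 = 1.7542 eV

1.7542


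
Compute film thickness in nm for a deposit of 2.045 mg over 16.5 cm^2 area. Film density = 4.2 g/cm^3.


Convert: m = 2.045 mg = 2.0450e-06 kg, A = 16.5 cm^2 = 1.6500e-03 m^2, rho = 4.2 g/cm^3 = 4200 kg/m^3
t = m / (A * rho)
t = 2.0450e-06 / (1.6500e-03 * 4200)
t = 2.9509e-07 m = 295.1 nm

295.1


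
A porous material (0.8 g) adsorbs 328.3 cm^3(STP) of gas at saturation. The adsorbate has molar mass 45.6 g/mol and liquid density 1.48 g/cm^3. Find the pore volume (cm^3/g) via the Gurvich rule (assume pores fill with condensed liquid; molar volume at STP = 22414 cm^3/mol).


Moles adsorbed n = V_ads / 22414 = 328.3 / 22414 = 1.464710e-02 mol
Liquid volume V_liq = n * M / rho_liq = 1.464710e-02 * 45.6 / 1.48 = 0.45129 cm^3
Specific pore volume V_pore = V_liq / m_sample = 0.45129 / 0.8
V_pore = 0.5641 cm^3/g

0.5641


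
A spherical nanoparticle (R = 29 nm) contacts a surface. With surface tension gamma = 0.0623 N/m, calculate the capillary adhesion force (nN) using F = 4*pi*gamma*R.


Convert radius: R = 29 nm = 2.9e-08 m
F = 4 * pi * gamma * R
F = 4 * pi * 0.0623 * 2.9e-08
F = 2.27037e-08 N = 22.7037 nN

22.7037


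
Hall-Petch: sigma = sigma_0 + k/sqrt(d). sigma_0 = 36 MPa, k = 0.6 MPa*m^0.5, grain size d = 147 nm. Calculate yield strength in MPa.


d = 147 nm = 1.47e-07 m
sqrt(d) = 0.0003834058
Hall-Petch contribution = k / sqrt(d) = 0.6 / 0.0003834058 = 1564.9 MPa
sigma = sigma_0 + k/sqrt(d) = 36 + 1564.9 = 1600.9 MPa

1600.9


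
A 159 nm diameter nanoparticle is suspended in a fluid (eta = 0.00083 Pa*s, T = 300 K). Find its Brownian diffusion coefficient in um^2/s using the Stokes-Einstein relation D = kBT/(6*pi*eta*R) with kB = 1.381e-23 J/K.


Radius R = 159/2 = 79.5 nm = 7.95e-08 m
D = kB*T / (6*pi*eta*R)
D = 1.381e-23 * 300 / (6 * pi * 0.00083 * 7.95e-08)
D = 3.33095e-12 m^2/s = 3.331 um^2/s

3.331


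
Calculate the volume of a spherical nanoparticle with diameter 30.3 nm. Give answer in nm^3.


Radius r = 30.3/2 = 15.15 nm
Volume V = (4/3) * pi * r^3
V = (4/3) * pi * (15.15)^3
V = 14565.54 nm^3

14565.54


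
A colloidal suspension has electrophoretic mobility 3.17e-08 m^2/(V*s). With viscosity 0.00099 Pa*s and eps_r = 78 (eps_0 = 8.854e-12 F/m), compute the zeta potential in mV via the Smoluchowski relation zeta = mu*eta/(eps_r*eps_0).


Smoluchowski equation: zeta = mu * eta / (eps_r * eps_0)
zeta = 3.17e-08 * 0.00099 / (78 * 8.854e-12)
zeta = 0.045442 V = 45.44 mV

45.44


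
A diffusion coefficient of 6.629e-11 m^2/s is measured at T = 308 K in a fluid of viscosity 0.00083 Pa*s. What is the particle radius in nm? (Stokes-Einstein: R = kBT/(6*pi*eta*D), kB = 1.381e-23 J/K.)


Stokes-Einstein: R = kB*T / (6*pi*eta*D)
R = 1.381e-23 * 308 / (6 * pi * 0.00083 * 6.629e-11)
R = 4.10126e-09 m = 4.1 nm

4.1


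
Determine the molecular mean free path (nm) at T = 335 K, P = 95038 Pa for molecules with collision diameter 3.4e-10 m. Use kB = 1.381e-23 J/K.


Mean free path: lambda = kB*T / (sqrt(2) * pi * d^2 * P)
lambda = 1.381e-23 * 335 / (sqrt(2) * pi * (3.4e-10)^2 * 95038)
lambda = 9.47804e-08 m
lambda = 94.78 nm

94.78


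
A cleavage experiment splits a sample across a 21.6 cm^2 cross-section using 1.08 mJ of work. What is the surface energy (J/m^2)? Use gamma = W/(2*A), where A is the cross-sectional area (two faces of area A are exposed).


Convert: A = 21.6 cm^2 = 0.00216 m^2, W = 1.08 mJ = 0.00108 J
Cleaving exposes two faces of area A, so total new surface = 2*A and gamma = W / (2*A)
gamma = 0.00108 / (2 * 0.00216)
gamma = 0.25 J/m^2

0.25


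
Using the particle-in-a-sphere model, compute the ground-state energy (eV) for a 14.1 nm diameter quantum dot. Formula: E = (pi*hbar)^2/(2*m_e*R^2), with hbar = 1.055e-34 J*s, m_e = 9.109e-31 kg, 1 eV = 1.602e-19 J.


Radius R = 14.1/2 = 7.05 nm = 7.05e-09 m
E = (pi * 1.055e-34)^2 / (2 * 9.109e-31 * (7.05e-09)^2)
E(J) = 1.21318e-21
E = E(J) / 1.602e-19 = 0.0076 eV

0.0076


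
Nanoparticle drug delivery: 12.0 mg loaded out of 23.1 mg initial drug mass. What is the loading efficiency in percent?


Drug loading efficiency = (drug loaded / drug initial) * 100
DLE = 12.0 / 23.1 * 100
DLE = 0.5195 * 100
DLE = 51.95%

51.95


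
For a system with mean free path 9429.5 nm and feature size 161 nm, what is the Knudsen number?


Knudsen number Kn = lambda / L
Kn = 9429.5 / 161
Kn = 58.5683

58.5683


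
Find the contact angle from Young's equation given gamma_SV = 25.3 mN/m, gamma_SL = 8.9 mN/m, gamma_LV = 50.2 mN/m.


cos(theta) = (gamma_SV - gamma_SL) / gamma_LV
cos(theta) = (25.3 - 8.9) / 50.2
cos(theta) = 0.326693
theta = arccos(0.326693) = 70.93 degrees

70.93


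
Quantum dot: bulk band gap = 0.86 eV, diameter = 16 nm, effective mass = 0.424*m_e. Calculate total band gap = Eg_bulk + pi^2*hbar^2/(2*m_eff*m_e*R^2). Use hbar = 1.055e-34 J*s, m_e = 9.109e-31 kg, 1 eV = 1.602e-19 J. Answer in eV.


Radius R = 16/2 nm = 8e-09 m
Confinement energy dE = pi^2 * hbar^2 / (2 * m_eff * m_e * R^2)
dE = pi^2 * (1.055e-34)^2 / (2 * 0.424 * 9.109e-31 * (8e-09)^2) J, divided by 1.602e-19 J/eV
dE = 0.0139 eV
Total band gap = E_g(bulk) + dE = 0.86 + 0.0139 = 0.8739 eV

0.8739


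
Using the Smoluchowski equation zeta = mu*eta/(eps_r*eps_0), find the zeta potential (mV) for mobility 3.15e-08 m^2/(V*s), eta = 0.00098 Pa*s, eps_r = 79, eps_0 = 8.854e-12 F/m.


Smoluchowski equation: zeta = mu * eta / (eps_r * eps_0)
zeta = 3.15e-08 * 0.00098 / (79 * 8.854e-12)
zeta = 0.044134 V = 44.13 mV

44.13


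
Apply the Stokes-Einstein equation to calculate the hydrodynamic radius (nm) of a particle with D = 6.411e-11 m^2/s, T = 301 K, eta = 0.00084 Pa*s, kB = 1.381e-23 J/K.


Stokes-Einstein: R = kB*T / (6*pi*eta*D)
R = 1.381e-23 * 301 / (6 * pi * 0.00084 * 6.411e-11)
R = 4.095e-09 m = 4.1 nm

4.1


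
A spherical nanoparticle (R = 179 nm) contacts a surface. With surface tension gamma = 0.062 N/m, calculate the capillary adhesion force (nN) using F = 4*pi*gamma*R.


Convert radius: R = 179 nm = 1.79e-07 m
F = 4 * pi * gamma * R
F = 4 * pi * 0.062 * 1.79e-07
F = 1.39462e-07 N = 139.4616 nN

139.4616


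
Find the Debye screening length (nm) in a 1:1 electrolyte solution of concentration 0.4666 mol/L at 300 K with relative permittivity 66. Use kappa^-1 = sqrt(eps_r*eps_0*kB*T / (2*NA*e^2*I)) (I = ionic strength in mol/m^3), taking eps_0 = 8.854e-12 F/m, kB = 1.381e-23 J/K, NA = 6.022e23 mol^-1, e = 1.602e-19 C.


Ionic strength I = 0.4666 * 1^2 * 1000 = 466.6 mol/m^3
kappa^-1 = sqrt(66 * 8.854e-12 * 1.381e-23 * 300 / (2 * 6.022e23 * (1.602e-19)^2 * 466.6))
kappa^-1 = 0.41 nm

0.41


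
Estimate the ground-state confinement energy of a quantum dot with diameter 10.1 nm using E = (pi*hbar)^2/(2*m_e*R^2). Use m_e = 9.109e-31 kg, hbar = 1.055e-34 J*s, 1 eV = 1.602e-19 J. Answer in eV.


Radius R = 10.1/2 = 5.05 nm = 5.05e-09 m
E = (pi * 1.055e-34)^2 / (2 * 9.109e-31 * (5.05e-09)^2)
E(J) = 2.3644e-21
E = E(J) / 1.602e-19 = 0.0148 eV

0.0148


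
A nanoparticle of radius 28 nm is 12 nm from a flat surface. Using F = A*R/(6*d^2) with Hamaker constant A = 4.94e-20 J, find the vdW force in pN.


Convert to SI: R = 28 nm = 2.8e-08 m, d = 12 nm = 1.2e-08 m
F = A * R / (6 * d^2)
F = 4.94e-20 * 2.8e-08 / (6 * (1.2e-08)^2)
F = 1.60093e-12 N = 1.601 pN

1.601


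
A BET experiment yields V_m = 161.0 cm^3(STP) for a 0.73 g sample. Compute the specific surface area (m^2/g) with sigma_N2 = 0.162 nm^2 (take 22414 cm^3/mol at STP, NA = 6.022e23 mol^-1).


Number of moles in monolayer = V_m / 22414 = 161.0 / 22414 = 0.00718301
Number of molecules = moles * NA = 0.00718301 * 6.022e23
SA = molecules * sigma / mass
SA = (161.0 / 22414) * 6.022e23 * 0.162e-18 / 0.73
SA = 959.9 m^2/g

959.9


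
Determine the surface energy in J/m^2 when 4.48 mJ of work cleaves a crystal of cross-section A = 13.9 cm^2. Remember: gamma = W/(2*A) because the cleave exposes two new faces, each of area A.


Convert: A = 13.9 cm^2 = 0.00139 m^2, W = 4.48 mJ = 0.00448 J
Cleaving exposes two faces of area A, so total new surface = 2*A and gamma = W / (2*A)
gamma = 0.00448 / (2 * 0.00139)
gamma = 1.612 J/m^2

1.612


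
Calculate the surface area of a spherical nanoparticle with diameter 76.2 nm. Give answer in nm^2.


Radius r = 76.2/2 = 38.1 nm
Surface area SA = 4 * pi * r^2
SA = 4 * pi * (38.1)^2
SA = 18241.47 nm^2

18241.47


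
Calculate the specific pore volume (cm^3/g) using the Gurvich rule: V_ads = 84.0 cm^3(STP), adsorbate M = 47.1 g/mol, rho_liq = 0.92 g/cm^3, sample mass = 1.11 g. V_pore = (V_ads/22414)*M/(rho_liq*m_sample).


Moles adsorbed n = V_ads / 22414 = 84.0 / 22414 = 3.747658e-03 mol
Liquid volume V_liq = n * M / rho_liq = 3.747658e-03 * 47.1 / 0.92 = 0.19186 cm^3
Specific pore volume V_pore = V_liq / m_sample = 0.19186 / 1.11
V_pore = 0.1729 cm^3/g

0.1729


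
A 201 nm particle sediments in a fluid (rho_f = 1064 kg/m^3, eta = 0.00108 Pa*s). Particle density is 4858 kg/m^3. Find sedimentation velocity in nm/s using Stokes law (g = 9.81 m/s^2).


Radius R = 201/2 nm = 1.005e-07 m
Density difference = 4858 - 1064 = 3794 kg/m^3
v = 2 * R^2 * (rho_p - rho_f) * g / (9 * eta)
v = 2 * (1.005e-07)^2 * 3794 * 9.81 / (9 * 0.00108)
v = 7.73503e-08 m/s = 77.3503 nm/s

77.3503


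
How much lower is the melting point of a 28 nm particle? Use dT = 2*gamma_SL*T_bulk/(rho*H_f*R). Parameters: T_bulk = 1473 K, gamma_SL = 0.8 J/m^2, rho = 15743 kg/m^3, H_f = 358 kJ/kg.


Radius R = 28/2 = 14 nm = 1.4e-08 m
Convert H_f = 358 kJ/kg = 358000 J/kg
dT = 2 * gamma_SL * T_bulk / (rho * H_f * R)
dT = 2 * 0.8 * 1473 / (15743 * 358000 * 1.4e-08)
dT = 29.9 K

29.9


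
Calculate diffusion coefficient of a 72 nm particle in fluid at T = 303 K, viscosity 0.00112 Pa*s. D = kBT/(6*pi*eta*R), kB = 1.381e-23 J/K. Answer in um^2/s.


Radius R = 72/2 = 36 nm = 3.6e-08 m
D = kB*T / (6*pi*eta*R)
D = 1.381e-23 * 303 / (6 * pi * 0.00112 * 3.6e-08)
D = 5.50573e-12 m^2/s = 5.506 um^2/s

5.506


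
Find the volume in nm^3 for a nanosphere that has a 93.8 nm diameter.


Radius r = 93.8/2 = 46.9 nm
Volume V = (4/3) * pi * r^3
V = (4/3) * pi * (46.9)^3
V = 432122.76 nm^3

432122.76


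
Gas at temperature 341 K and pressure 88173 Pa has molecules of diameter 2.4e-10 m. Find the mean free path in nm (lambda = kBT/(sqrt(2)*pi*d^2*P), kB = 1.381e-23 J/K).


Mean free path: lambda = kB*T / (sqrt(2) * pi * d^2 * P)
lambda = 1.381e-23 * 341 / (sqrt(2) * pi * (2.4e-10)^2 * 88173)
lambda = 2.08701e-07 m
lambda = 208.7 nm

208.7


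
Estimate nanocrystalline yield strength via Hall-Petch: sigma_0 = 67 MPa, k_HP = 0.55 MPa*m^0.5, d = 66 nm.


d = 66 nm = 6.6e-08 m
sqrt(d) = 0.0002569047
Hall-Petch contribution = k / sqrt(d) = 0.55 / 0.0002569047 = 2140.9 MPa
sigma = sigma_0 + k/sqrt(d) = 67 + 2140.9 = 2207.9 MPa

2207.9


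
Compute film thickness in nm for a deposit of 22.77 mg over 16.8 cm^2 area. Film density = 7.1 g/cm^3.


Convert: m = 22.77 mg = 2.2770e-05 kg, A = 16.8 cm^2 = 1.6800e-03 m^2, rho = 7.1 g/cm^3 = 7100 kg/m^3
t = m / (A * rho)
t = 2.2770e-05 / (1.6800e-03 * 7100)
t = 1.9090e-06 m = 1909.0 nm

1909.0


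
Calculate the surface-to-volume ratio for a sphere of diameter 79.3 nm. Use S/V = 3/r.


Radius r = 79.3/2 = 39.65 nm
S/V = 3 / r = 3 / 39.65
S/V = 0.0757 nm^-1

0.0757


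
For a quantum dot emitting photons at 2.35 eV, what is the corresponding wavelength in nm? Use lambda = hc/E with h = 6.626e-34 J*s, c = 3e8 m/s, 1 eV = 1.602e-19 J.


Convert energy: E = 2.35 eV = 2.35 * 1.602e-19 = 3.7647e-19 J
lambda = h*c / E = 6.626e-34 * 3e8 / 3.7647e-19
lambda = 5.2801e-07 m = 528.0 nm

528.0


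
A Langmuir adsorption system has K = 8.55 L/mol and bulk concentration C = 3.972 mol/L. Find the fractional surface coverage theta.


Langmuir isotherm: theta = K*C / (1 + K*C)
K*C = 8.55 * 3.972 = 33.9606
theta = 33.9606 / (1 + 33.9606) = 33.9606 / 34.9606
theta = 0.9714

0.9714


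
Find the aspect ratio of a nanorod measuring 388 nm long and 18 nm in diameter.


Aspect ratio AR = length / diameter
AR = 388 / 18
AR = 21.56

21.56


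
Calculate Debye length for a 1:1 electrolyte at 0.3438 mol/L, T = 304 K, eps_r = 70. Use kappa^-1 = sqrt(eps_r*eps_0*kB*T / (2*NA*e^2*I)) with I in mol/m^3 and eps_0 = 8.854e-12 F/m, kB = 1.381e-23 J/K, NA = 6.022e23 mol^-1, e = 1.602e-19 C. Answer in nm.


Ionic strength I = 0.3438 * 1^2 * 1000 = 343.8 mol/m^3
kappa^-1 = sqrt(70 * 8.854e-12 * 1.381e-23 * 304 / (2 * 6.022e23 * (1.602e-19)^2 * 343.8))
kappa^-1 = 0.495 nm

0.495


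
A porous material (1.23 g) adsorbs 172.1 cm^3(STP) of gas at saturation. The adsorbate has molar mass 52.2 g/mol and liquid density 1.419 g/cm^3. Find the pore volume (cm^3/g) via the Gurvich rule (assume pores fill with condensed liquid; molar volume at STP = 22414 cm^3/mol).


Moles adsorbed n = V_ads / 22414 = 172.1 / 22414 = 7.678237e-03 mol
Liquid volume V_liq = n * M / rho_liq = 7.678237e-03 * 52.2 / 1.419 = 0.28246 cm^3
Specific pore volume V_pore = V_liq / m_sample = 0.28246 / 1.23
V_pore = 0.2296 cm^3/g

0.2296


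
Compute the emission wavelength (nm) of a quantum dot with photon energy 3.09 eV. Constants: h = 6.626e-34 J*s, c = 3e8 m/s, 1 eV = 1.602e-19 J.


Convert energy: E = 3.09 eV = 3.09 * 1.602e-19 = 4.95018e-19 J
lambda = h*c / E = 6.626e-34 * 3e8 / 4.95018e-19
lambda = 4.01561e-07 m = 401.6 nm

401.6


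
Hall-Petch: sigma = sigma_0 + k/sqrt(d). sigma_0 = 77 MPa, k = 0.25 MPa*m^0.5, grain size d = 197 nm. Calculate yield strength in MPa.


d = 197 nm = 1.97e-07 m
sqrt(d) = 0.0004438468
Hall-Petch contribution = k / sqrt(d) = 0.25 / 0.0004438468 = 563.3 MPa
sigma = sigma_0 + k/sqrt(d) = 77 + 563.3 = 640.3 MPa

640.3


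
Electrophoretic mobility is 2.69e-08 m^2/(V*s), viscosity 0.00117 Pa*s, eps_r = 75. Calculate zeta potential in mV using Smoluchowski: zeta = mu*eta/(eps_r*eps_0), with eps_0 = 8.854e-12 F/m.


Smoluchowski equation: zeta = mu * eta / (eps_r * eps_0)
zeta = 2.69e-08 * 0.00117 / (75 * 8.854e-12)
zeta = 0.047396 V = 47.4 mV

47.4


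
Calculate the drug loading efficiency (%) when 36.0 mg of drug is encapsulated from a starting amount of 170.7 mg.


Drug loading efficiency = (drug loaded / drug initial) * 100
DLE = 36.0 / 170.7 * 100
DLE = 0.2109 * 100
DLE = 21.09%

21.09


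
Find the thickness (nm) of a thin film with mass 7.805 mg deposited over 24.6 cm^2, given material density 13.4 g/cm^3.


Convert: m = 7.805 mg = 7.8050e-06 kg, A = 24.6 cm^2 = 2.4600e-03 m^2, rho = 13.4 g/cm^3 = 13400 kg/m^3
t = m / (A * rho)
t = 7.8050e-06 / (2.4600e-03 * 13400)
t = 2.3677e-07 m = 236.8 nm

236.8


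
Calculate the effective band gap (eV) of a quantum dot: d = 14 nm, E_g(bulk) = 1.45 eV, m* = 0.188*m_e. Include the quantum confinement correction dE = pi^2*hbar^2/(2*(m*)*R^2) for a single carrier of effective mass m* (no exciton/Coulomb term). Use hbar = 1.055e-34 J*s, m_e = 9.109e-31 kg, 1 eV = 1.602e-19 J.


Radius R = 14/2 nm = 7e-09 m
Confinement energy dE = pi^2 * hbar^2 / (2 * m_eff * m_e * R^2)
dE = pi^2 * (1.055e-34)^2 / (2 * 0.188 * 9.109e-31 * (7e-09)^2) J, divided by 1.602e-19 J/eV
dE = 0.0409 eV
Total band gap = E_g(bulk) + dE = 1.45 + 0.0409 = 1.4909 eV

1.4909


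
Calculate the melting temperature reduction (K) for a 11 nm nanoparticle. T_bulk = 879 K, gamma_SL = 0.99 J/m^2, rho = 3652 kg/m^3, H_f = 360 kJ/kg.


Radius R = 11/2 = 5.5 nm = 5.5e-09 m
Convert H_f = 360 kJ/kg = 360000 J/kg
dT = 2 * gamma_SL * T_bulk / (rho * H_f * R)
dT = 2 * 0.99 * 879 / (3652 * 360000 * 5.5e-09)
dT = 240.7 K

240.7


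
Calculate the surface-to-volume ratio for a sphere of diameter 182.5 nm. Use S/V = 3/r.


Radius r = 182.5/2 = 91.25 nm
S/V = 3 / r = 3 / 91.25
S/V = 0.0329 nm^-1

0.0329


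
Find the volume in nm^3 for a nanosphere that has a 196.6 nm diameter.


Radius r = 196.6/2 = 98.3 nm
Volume V = (4/3) * pi * r^3
V = (4/3) * pi * (98.3)^3
V = 3978773.01 nm^3

3978773.01


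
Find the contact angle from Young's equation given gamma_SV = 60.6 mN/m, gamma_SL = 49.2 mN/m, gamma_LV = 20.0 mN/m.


cos(theta) = (gamma_SV - gamma_SL) / gamma_LV
cos(theta) = (60.6 - 49.2) / 20.0
cos(theta) = 0.57
theta = arccos(0.57) = 55.25 degrees

55.25


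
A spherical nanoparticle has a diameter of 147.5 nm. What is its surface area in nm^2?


Radius r = 147.5/2 = 73.75 nm
Surface area SA = 4 * pi * r^2
SA = 4 * pi * (73.75)^2
SA = 68349.28 nm^2

68349.28


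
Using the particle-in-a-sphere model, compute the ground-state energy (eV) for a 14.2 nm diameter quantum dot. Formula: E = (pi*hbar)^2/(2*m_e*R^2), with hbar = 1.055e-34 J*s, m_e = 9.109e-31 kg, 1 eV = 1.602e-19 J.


Radius R = 14.2/2 = 7.1 nm = 7.1e-09 m
E = (pi * 1.055e-34)^2 / (2 * 9.109e-31 * (7.1e-09)^2)
E(J) = 1.19615e-21
E = E(J) / 1.602e-19 = 0.0075 eV

0.0075


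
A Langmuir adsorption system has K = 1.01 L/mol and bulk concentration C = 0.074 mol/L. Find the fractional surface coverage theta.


Langmuir isotherm: theta = K*C / (1 + K*C)
K*C = 1.01 * 0.074 = 0.07474
theta = 0.07474 / (1 + 0.07474) = 0.07474 / 1.07474
theta = 0.0695

0.0695


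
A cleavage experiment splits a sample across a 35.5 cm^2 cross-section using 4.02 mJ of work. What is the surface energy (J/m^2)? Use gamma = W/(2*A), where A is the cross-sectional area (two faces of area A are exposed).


Convert: A = 35.5 cm^2 = 0.00355 m^2, W = 4.02 mJ = 0.00402 J
Cleaving exposes two faces of area A, so total new surface = 2*A and gamma = W / (2*A)
gamma = 0.00402 / (2 * 0.00355)
gamma = 0.566 J/m^2

0.566


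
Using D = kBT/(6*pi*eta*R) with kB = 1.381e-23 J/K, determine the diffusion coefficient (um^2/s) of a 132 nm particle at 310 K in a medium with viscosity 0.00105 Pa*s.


Radius R = 132/2 = 66 nm = 6.6e-08 m
D = kB*T / (6*pi*eta*R)
D = 1.381e-23 * 310 / (6 * pi * 0.00105 * 6.6e-08)
D = 3.27734e-12 m^2/s = 3.277 um^2/s

3.277


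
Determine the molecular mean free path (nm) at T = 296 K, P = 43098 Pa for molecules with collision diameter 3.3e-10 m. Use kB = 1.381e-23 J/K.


Mean free path: lambda = kB*T / (sqrt(2) * pi * d^2 * P)
lambda = 1.381e-23 * 296 / (sqrt(2) * pi * (3.3e-10)^2 * 43098)
lambda = 1.96036e-07 m
lambda = 196.04 nm

196.04


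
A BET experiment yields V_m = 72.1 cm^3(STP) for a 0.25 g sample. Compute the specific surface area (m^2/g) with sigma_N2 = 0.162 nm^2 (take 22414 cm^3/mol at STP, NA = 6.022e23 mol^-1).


Number of moles in monolayer = V_m / 22414 = 72.1 / 22414 = 0.00321674
Number of molecules = moles * NA = 0.00321674 * 6.022e23
SA = molecules * sigma / mass
SA = (72.1 / 22414) * 6.022e23 * 0.162e-18 / 0.25
SA = 1255.3 m^2/g

1255.3


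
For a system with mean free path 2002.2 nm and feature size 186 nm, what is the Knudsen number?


Knudsen number Kn = lambda / L
Kn = 2002.2 / 186
Kn = 10.7645

10.7645


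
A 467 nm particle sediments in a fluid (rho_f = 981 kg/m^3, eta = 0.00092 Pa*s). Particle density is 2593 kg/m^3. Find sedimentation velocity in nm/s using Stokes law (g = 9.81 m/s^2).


Radius R = 467/2 nm = 2.335e-07 m
Density difference = 2593 - 981 = 1612 kg/m^3
v = 2 * R^2 * (rho_p - rho_f) * g / (9 * eta)
v = 2 * (2.335e-07)^2 * 1612 * 9.81 / (9 * 0.00092)
v = 2.08261e-07 m/s = 208.2608 nm/s

208.2608


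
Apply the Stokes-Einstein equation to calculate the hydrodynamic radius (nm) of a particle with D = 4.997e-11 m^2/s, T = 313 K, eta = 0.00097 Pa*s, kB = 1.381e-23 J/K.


Stokes-Einstein: R = kB*T / (6*pi*eta*D)
R = 1.381e-23 * 313 / (6 * pi * 0.00097 * 4.997e-11)
R = 4.73103e-09 m = 4.73 nm

4.73


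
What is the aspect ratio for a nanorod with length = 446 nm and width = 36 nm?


Aspect ratio AR = length / diameter
AR = 446 / 36
AR = 12.39

12.39


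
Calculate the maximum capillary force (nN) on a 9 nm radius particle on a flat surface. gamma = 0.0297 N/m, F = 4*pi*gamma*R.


Convert radius: R = 9 nm = 9e-09 m
F = 4 * pi * gamma * R
F = 4 * pi * 0.0297 * 9e-09
F = 3.35899e-09 N = 3.359 nN

3.359


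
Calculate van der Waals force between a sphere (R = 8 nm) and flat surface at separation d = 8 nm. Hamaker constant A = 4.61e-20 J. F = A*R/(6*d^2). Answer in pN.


Convert to SI: R = 8 nm = 8e-09 m, d = 8 nm = 8e-09 m
F = A * R / (6 * d^2)
F = 4.61e-20 * 8e-09 / (6 * (8e-09)^2)
F = 9.60417e-13 N = 0.96 pN

0.96


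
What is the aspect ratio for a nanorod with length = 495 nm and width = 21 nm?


Aspect ratio AR = length / diameter
AR = 495 / 21
AR = 23.57

23.57


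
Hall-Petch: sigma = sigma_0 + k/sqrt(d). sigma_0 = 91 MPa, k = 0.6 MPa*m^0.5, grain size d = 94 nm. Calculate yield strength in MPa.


d = 94 nm = 9.4e-08 m
sqrt(d) = 0.0003065942
Hall-Petch contribution = k / sqrt(d) = 0.6 / 0.0003065942 = 1957.0 MPa
sigma = sigma_0 + k/sqrt(d) = 91 + 1957.0 = 2048.0 MPa

2048.0


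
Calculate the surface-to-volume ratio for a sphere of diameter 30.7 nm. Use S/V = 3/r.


Radius r = 30.7/2 = 15.35 nm
S/V = 3 / r = 3 / 15.35
S/V = 0.1954 nm^-1

0.1954


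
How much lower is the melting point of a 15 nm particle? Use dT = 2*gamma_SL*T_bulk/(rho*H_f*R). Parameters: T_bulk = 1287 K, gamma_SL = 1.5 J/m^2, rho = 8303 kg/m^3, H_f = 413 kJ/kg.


Radius R = 15/2 = 7.5 nm = 7.5e-09 m
Convert H_f = 413 kJ/kg = 413000 J/kg
dT = 2 * gamma_SL * T_bulk / (rho * H_f * R)
dT = 2 * 1.5 * 1287 / (8303 * 413000 * 7.5e-09)
dT = 150.1 K

150.1


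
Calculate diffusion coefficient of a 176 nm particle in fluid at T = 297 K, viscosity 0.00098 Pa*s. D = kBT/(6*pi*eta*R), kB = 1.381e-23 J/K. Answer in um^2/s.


Radius R = 176/2 = 88 nm = 8.8e-08 m
D = kB*T / (6*pi*eta*R)
D = 1.381e-23 * 297 / (6 * pi * 0.00098 * 8.8e-08)
D = 2.52313e-12 m^2/s = 2.523 um^2/s

2.523


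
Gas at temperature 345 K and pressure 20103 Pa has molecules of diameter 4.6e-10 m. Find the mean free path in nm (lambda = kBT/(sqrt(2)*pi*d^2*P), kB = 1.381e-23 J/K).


Mean free path: lambda = kB*T / (sqrt(2) * pi * d^2 * P)
lambda = 1.381e-23 * 345 / (sqrt(2) * pi * (4.6e-10)^2 * 20103)
lambda = 2.52099e-07 m
lambda = 252.1 nm

252.1


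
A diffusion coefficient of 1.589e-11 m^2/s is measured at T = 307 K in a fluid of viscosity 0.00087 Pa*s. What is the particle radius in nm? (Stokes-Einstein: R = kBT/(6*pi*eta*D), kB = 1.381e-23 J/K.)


Stokes-Einstein: R = kB*T / (6*pi*eta*D)
R = 1.381e-23 * 307 / (6 * pi * 0.00087 * 1.589e-11)
R = 1.627e-08 m = 16.27 nm

16.27


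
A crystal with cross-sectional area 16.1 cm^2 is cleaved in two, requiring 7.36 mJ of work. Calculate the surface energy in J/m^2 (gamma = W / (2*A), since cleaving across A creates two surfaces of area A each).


Convert: A = 16.1 cm^2 = 0.00161 m^2, W = 7.36 mJ = 0.00736 J
Cleaving exposes two faces of area A, so total new surface = 2*A and gamma = W / (2*A)
gamma = 0.00736 / (2 * 0.00161)
gamma = 2.286 J/m^2

2.286


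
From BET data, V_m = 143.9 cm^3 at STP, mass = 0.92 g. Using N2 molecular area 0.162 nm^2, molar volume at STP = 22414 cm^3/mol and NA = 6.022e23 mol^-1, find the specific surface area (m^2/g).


Number of moles in monolayer = V_m / 22414 = 143.9 / 22414 = 0.00642009
Number of molecules = moles * NA = 0.00642009 * 6.022e23
SA = molecules * sigma / mass
SA = (143.9 / 22414) * 6.022e23 * 0.162e-18 / 0.92
SA = 680.8 m^2/g

680.8


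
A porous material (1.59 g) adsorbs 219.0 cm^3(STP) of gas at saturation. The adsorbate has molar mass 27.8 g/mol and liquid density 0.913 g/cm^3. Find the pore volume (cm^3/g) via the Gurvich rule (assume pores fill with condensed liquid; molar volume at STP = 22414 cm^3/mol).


Moles adsorbed n = V_ads / 22414 = 219.0 / 22414 = 9.770679e-03 mol
Liquid volume V_liq = n * M / rho_liq = 9.770679e-03 * 27.8 / 0.913 = 0.29751 cm^3
Specific pore volume V_pore = V_liq / m_sample = 0.29751 / 1.59
V_pore = 0.1871 cm^3/g

0.1871


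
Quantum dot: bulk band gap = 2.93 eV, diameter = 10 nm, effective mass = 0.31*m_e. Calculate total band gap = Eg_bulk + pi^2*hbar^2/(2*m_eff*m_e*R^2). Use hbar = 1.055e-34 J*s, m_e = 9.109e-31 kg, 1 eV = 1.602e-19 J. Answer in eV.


Radius R = 10/2 nm = 5e-09 m
Confinement energy dE = pi^2 * hbar^2 / (2 * m_eff * m_e * R^2)
dE = pi^2 * (1.055e-34)^2 / (2 * 0.31 * 9.109e-31 * (5e-09)^2) J, divided by 1.602e-19 J/eV
dE = 0.0486 eV
Total band gap = E_g(bulk) + dE = 2.93 + 0.0486 = 2.9786 eV

2.9786


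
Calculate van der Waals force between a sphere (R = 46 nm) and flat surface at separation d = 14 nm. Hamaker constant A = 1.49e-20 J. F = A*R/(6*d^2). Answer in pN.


Convert to SI: R = 46 nm = 4.6e-08 m, d = 14 nm = 1.4e-08 m
F = A * R / (6 * d^2)
F = 1.49e-20 * 4.6e-08 / (6 * (1.4e-08)^2)
F = 5.82823e-13 N = 0.583 pN

0.583


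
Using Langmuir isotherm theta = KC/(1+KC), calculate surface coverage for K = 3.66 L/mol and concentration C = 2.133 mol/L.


Langmuir isotherm: theta = K*C / (1 + K*C)
K*C = 3.66 * 2.133 = 7.80678
theta = 7.80678 / (1 + 7.80678) = 7.80678 / 8.80678
theta = 0.8865

0.8865


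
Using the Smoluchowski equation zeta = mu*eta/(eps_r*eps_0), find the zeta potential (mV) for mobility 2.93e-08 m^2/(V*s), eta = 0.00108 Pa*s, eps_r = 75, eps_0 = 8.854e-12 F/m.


Smoluchowski equation: zeta = mu * eta / (eps_r * eps_0)
zeta = 2.93e-08 * 0.00108 / (75 * 8.854e-12)
zeta = 0.047653 V = 47.65 mV

47.65


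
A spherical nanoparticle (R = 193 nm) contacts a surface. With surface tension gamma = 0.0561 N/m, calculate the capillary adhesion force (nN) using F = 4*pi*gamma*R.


Convert radius: R = 193 nm = 1.93e-07 m
F = 4 * pi * gamma * R
F = 4 * pi * 0.0561 * 1.93e-07
F = 1.3606e-07 N = 136.0599 nN

136.0599


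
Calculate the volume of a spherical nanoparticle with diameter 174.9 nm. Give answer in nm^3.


Radius r = 174.9/2 = 87.45 nm
Volume V = (4/3) * pi * r^3
V = (4/3) * pi * (87.45)^3
V = 2801354.37 nm^3

2801354.37


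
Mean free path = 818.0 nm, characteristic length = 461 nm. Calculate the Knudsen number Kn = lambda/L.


Knudsen number Kn = lambda / L
Kn = 818.0 / 461
Kn = 1.7744

1.7744


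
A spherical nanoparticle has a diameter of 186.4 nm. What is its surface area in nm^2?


Radius r = 186.4/2 = 93.2 nm
Surface area SA = 4 * pi * r^2
SA = 4 * pi * (93.2)^2
SA = 109154.51 nm^2

109154.51


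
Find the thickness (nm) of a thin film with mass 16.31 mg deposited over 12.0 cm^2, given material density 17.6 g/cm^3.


Convert: m = 16.31 mg = 1.6310e-05 kg, A = 12.0 cm^2 = 1.2000e-03 m^2, rho = 17.6 g/cm^3 = 17600 kg/m^3
t = m / (A * rho)
t = 1.6310e-05 / (1.2000e-03 * 17600)
t = 7.7225e-07 m = 772.3 nm

772.3


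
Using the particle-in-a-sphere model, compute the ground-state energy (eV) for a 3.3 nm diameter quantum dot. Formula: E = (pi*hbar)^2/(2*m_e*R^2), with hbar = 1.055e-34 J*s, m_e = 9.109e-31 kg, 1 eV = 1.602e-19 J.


Radius R = 3.3/2 = 1.65 nm = 1.65e-09 m
E = (pi * 1.055e-34)^2 / (2 * 9.109e-31 * (1.65e-09)^2)
E(J) = 2.21481e-20
E = E(J) / 1.602e-19 = 0.1383 eV

0.1383


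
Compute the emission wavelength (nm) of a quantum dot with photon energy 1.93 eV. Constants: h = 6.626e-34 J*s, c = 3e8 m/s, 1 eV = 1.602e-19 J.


Convert energy: E = 1.93 eV = 1.93 * 1.602e-19 = 3.09186e-19 J
lambda = h*c / E = 6.626e-34 * 3e8 / 3.09186e-19
lambda = 6.42914e-07 m = 642.9 nm

642.9


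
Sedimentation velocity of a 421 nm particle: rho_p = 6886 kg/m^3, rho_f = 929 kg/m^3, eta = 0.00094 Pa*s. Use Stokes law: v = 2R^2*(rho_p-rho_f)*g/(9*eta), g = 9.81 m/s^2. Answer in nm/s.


Radius R = 421/2 nm = 2.105e-07 m
Density difference = 6886 - 929 = 5957 kg/m^3
v = 2 * R^2 * (rho_p - rho_f) * g / (9 * eta)
v = 2 * (2.105e-07)^2 * 5957 * 9.81 / (9 * 0.00094)
v = 6.12154e-07 m/s = 612.1536 nm/s

612.1536


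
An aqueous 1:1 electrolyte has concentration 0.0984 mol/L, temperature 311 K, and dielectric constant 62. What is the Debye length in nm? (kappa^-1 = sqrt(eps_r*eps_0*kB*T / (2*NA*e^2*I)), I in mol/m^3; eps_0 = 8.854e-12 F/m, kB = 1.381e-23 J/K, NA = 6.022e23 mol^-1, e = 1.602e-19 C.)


Ionic strength I = 0.0984 * 1^2 * 1000 = 98.4 mol/m^3
kappa^-1 = sqrt(62 * 8.854e-12 * 1.381e-23 * 311 / (2 * 6.022e23 * (1.602e-19)^2 * 98.4))
kappa^-1 = 0.88 nm

0.88


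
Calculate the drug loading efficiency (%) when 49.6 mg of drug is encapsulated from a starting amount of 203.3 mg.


Drug loading efficiency = (drug loaded / drug initial) * 100
DLE = 49.6 / 203.3 * 100
DLE = 0.244 * 100
DLE = 24.4%

24.4


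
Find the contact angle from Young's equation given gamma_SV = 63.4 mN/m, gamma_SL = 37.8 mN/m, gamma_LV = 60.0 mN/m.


cos(theta) = (gamma_SV - gamma_SL) / gamma_LV
cos(theta) = (63.4 - 37.8) / 60.0
cos(theta) = 0.426667
theta = arccos(0.426667) = 64.74 degrees

64.74


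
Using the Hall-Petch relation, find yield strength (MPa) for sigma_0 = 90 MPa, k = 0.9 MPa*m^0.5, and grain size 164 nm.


d = 164 nm = 1.64e-07 m
sqrt(d) = 0.0004049691
Hall-Petch contribution = k / sqrt(d) = 0.9 / 0.0004049691 = 2222.4 MPa
sigma = sigma_0 + k/sqrt(d) = 90 + 2222.4 = 2312.4 MPa

2312.4


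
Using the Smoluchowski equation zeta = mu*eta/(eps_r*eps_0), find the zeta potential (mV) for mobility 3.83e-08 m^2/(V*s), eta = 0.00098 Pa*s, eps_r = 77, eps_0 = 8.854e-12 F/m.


Smoluchowski equation: zeta = mu * eta / (eps_r * eps_0)
zeta = 3.83e-08 * 0.00098 / (77 * 8.854e-12)
zeta = 0.055055 V = 55.05 mV

55.05


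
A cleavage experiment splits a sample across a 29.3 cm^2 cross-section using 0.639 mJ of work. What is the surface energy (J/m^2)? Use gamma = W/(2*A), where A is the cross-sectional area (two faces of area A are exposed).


Convert: A = 29.3 cm^2 = 0.00293 m^2, W = 0.639 mJ = 0.000639 J
Cleaving exposes two faces of area A, so total new surface = 2*A and gamma = W / (2*A)
gamma = 0.000639 / (2 * 0.00293)
gamma = 0.109 J/m^2

0.109


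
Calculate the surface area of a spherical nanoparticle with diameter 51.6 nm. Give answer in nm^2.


Radius r = 51.6/2 = 25.8 nm
Surface area SA = 4 * pi * r^2
SA = 4 * pi * (25.8)^2
SA = 8364.68 nm^2

8364.68


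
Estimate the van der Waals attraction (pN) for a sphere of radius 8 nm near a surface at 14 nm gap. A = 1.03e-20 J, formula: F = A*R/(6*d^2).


Convert to SI: R = 8 nm = 8e-09 m, d = 14 nm = 1.4e-08 m
F = A * R / (6 * d^2)
F = 1.03e-20 * 8e-09 / (6 * (1.4e-08)^2)
F = 7.0068e-14 N = 0.07 pN

0.07


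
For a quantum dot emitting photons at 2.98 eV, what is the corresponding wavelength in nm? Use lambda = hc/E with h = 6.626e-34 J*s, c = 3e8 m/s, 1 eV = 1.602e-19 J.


Convert energy: E = 2.98 eV = 2.98 * 1.602e-19 = 4.77396e-19 J
lambda = h*c / E = 6.626e-34 * 3e8 / 4.77396e-19
lambda = 4.16384e-07 m = 416.4 nm

416.4


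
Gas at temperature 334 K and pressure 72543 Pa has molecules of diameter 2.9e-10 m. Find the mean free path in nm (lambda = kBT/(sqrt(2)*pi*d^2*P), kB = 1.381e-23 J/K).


Mean free path: lambda = kB*T / (sqrt(2) * pi * d^2 * P)
lambda = 1.381e-23 * 334 / (sqrt(2) * pi * (2.9e-10)^2 * 72543)
lambda = 1.7017e-07 m
lambda = 170.17 nm

170.17


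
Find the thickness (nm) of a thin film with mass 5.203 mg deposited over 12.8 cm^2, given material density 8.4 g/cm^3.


Convert: m = 5.203 mg = 5.2030e-06 kg, A = 12.8 cm^2 = 1.2800e-03 m^2, rho = 8.4 g/cm^3 = 8400 kg/m^3
t = m / (A * rho)
t = 5.2030e-06 / (1.2800e-03 * 8400)
t = 4.8391e-07 m = 483.9 nm

483.9


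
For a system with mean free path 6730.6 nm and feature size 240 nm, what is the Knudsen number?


Knudsen number Kn = lambda / L
Kn = 6730.6 / 240
Kn = 28.0442

28.0442


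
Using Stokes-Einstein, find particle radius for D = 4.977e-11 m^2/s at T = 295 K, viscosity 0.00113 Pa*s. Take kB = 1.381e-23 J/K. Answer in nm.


Stokes-Einstein: R = kB*T / (6*pi*eta*D)
R = 1.381e-23 * 295 / (6 * pi * 0.00113 * 4.977e-11)
R = 3.84298e-09 m = 3.84 nm

3.84


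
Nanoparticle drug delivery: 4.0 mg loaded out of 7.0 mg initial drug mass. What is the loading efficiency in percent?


Drug loading efficiency = (drug loaded / drug initial) * 100
DLE = 4.0 / 7.0 * 100
DLE = 0.5714 * 100
DLE = 57.14%

57.14


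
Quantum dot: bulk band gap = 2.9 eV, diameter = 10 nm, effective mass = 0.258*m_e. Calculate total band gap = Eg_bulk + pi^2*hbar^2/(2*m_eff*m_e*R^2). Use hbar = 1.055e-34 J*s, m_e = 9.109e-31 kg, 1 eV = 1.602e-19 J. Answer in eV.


Radius R = 10/2 nm = 5e-09 m
Confinement energy dE = pi^2 * hbar^2 / (2 * m_eff * m_e * R^2)
dE = pi^2 * (1.055e-34)^2 / (2 * 0.258 * 9.109e-31 * (5e-09)^2) J, divided by 1.602e-19 J/eV
dE = 0.0584 eV
Total band gap = E_g(bulk) + dE = 2.9 + 0.0584 = 2.9584 eV

2.9584


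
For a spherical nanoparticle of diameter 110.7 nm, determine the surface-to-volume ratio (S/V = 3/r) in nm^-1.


Radius r = 110.7/2 = 55.35 nm
S/V = 3 / r = 3 / 55.35
S/V = 0.0542 nm^-1

0.0542
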